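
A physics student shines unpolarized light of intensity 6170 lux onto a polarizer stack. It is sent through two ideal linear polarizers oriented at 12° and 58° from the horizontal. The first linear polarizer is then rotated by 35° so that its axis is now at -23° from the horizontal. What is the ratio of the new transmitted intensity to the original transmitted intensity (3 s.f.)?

Before rotation:
Unpolarized light through the first polarizer → I₁ = ½ I₀, now polarized at 12°.
I₂ = I₁ cos²(58° − 12°) = 0.5 I₀ · cos²(46°) = 0.2413 I₀.
After rotation:
Unpolarized light through the first polarizer → I₁ = ½ I₀, now polarized at -23°.
I₂ = I₁ cos²(58° + 23°) = 0.5 I₀ · cos²(81°) = 0.01224 I₀.
Ratio = 0.01224 / 0.2413 = 0.05071.

I_new/I_old ≈ 0.0507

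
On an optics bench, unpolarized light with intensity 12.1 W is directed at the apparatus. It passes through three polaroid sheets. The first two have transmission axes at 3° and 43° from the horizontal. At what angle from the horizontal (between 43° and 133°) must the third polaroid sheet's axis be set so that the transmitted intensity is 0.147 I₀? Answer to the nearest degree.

θ ≈ 88°

Unpolarized light through the first polarizer → I₁ = ½ I₀, now polarized at 3°.
I₂ = I₁ cos²(43° − 3°) = 0.5 I₀ · cos²(40°) = 0.2934 I₀.
Need I₃/I₀ = 0.147, so cos²(θ − 43°) = 0.147 / 0.2934 = 0.501.
θ − 43° = arccos(√0.501) = 44.9°, giving θ ≈ 43 + 44.9 = 87.9°.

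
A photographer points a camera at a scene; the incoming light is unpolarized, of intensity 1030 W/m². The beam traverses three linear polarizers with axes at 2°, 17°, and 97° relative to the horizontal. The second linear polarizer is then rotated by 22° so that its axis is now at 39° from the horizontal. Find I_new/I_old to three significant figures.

I_new/I_old ≈ 6.37

Before rotation:
Unpolarized light through the first polarizer → I₁ = ½ I₀, now polarized at 2°.
I₂ = I₁ cos²(17° − 2°) = 0.5 I₀ · cos²(15°) = 0.4665 I₀.
I₃ = I₂ cos²(97° − 17°) = 0.4665 I₀ · cos²(80°) = 0.01407 I₀.
After rotation:
Unpolarized light through the first polarizer → I₁ = ½ I₀, now polarized at 2°.
I₂ = I₁ cos²(39° − 2°) = 0.5 I₀ · cos²(37°) = 0.3189 I₀.
I₃ = I₂ cos²(97° − 39°) = 0.3189 I₀ · cos²(58°) = 0.08955 I₀.
Ratio = 0.08955 / 0.01407 = 6.366.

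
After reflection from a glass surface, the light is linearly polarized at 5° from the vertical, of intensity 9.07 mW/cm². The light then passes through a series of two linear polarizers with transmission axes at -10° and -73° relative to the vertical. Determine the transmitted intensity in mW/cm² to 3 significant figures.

I ≈ 1.74 mW/cm²

By Malus's law, I₁ = 9.07 mW/cm² · cos²(15°) = 8.462 mW/cm².
I₂ = I₁ · cos²(63°) = 8.462 · 0.2061 = 1.744 mW/cm².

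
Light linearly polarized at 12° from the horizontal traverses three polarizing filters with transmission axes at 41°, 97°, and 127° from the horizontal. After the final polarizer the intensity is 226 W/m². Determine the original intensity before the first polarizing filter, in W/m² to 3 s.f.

I₀ ≈ 1260 W/m²

I₁ = I₀ cos²(41° − 12°) = I₀ cos²(29°) = 0.765 I₀.
I₂ = I₁ cos²(97° − 41°) = 0.765 I₀ · cos²(56°) = 0.2392 I₀.
I₃ = I₂ cos²(127° − 97°) = 0.2392 I₀ · cos²(30°) = 0.1794 I₀.
So 226 W/m² = 0.1794 I₀, giving I₀ = 226/0.1794 = 1260 W/m².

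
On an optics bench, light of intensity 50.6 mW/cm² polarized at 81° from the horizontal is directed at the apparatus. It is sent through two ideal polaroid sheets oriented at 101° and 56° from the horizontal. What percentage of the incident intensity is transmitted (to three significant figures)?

≈ 44.2%

I₁ = 50.6 mW/cm² · cos²(20°) = 44.68 mW/cm².
I₂ = I₁ · cos²(45°) = 44.68 · 0.5 = 22.34 mW/cm².
That is 44.15% of the incident intensity.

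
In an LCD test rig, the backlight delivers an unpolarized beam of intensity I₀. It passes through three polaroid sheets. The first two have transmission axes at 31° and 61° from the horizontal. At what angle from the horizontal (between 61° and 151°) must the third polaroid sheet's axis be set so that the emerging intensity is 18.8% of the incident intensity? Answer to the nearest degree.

θ ≈ 106°

Unpolarized light through the first polarizer → I₁ = ½ I₀, now polarized at 31°.
I₂ = I₁ cos²(61° − 31°) = 0.5 I₀ · cos²(30°) = 0.375 I₀.
Need I₃/I₀ = 0.188, so cos²(θ − 61°) = 0.188 / 0.375 = 0.5013.
θ − 61° = arccos(√0.5013) = 44.9°, giving θ ≈ 61 + 44.9 = 105.9°.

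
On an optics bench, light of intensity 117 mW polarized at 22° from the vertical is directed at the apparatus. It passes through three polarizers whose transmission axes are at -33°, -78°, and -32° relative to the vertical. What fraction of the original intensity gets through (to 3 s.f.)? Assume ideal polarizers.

By Malus's law, I₁ = 117 mW · cos²(55°) = 38.49 mW.
I₂ = I₁ · cos²(45°) = 38.49 · 0.5 = 19.25 mW.
I₃ = I₂ · cos²(46°) = 19.25 · 0.4826 = 9.287 mW.
Transmitted fraction = 0.07938.

I/I₀ ≈ 0.0794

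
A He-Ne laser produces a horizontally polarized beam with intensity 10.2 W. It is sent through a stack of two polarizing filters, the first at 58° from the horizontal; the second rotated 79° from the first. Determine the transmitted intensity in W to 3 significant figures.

I ≈ 0.104 W

By Malus's law, I₁ = 10.2 W · cos²(58°) = 2.864 W.
I₂ = I₁ · cos²(79°) = 2.864 · 0.03641 = 0.1043 W.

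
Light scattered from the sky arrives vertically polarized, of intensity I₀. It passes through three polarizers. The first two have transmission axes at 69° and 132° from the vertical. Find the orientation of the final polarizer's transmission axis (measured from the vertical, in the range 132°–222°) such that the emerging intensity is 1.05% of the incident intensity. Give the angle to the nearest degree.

I₁ = I₀ cos²(69° − 0°) = I₀ cos²(69°) = 0.1284 I₀.
I₂ = I₁ cos²(132° − 69°) = 0.1284 I₀ · cos²(63°) = 0.02647 I₀.
Need I₃/I₀ = 0.0105, so cos²(θ − 132°) = 0.0105 / 0.02647 = 0.3967.
θ − 132° = arccos(√0.3967) = 51.0°, giving θ ≈ 132 + 51.0 = 183.0°.

θ ≈ 183°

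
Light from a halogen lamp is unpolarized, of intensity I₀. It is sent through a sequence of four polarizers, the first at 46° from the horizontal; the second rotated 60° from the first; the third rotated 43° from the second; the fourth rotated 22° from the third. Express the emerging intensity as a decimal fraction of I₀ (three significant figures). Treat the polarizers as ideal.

≈ 0.0575 I₀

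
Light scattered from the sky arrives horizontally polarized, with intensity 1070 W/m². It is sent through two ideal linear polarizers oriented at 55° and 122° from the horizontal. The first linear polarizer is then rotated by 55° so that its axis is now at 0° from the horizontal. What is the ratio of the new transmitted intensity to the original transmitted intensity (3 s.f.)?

I_new/I_old ≈ 5.59

Before rotation:
By Malus's law, I₁ = I₀ cos²(55° − 0°) = I₀ cos²(55°) = 0.329 I₀.
I₂ = I₁ cos²(122° − 55°) = 0.329 I₀ · cos²(67°) = 0.05023 I₀.
After rotation:
I₁ = I₀ cos²(0° − 0°) = I₀ cos²(0°) = 1 I₀.
Angle between axes 1 and 2: 58°. I₂ = 1 I₀ · cos²(58°) = 0.2808 I₀.
Ratio = 0.2808 / 0.05023 = 5.591.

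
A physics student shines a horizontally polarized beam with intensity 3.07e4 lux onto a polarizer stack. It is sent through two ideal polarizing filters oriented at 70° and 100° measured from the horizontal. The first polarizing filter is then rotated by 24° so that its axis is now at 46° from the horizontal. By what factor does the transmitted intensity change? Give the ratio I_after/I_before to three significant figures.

Before rotation:
I₁ = I₀ cos²(70° − 0°) = I₀ cos²(70°) = 0.117 I₀.
I₂ = I₁ cos²(100° − 70°) = 0.117 I₀ · cos²(30°) = 0.08773 I₀.
After rotation:
I₁ = I₀ cos²(46° − 0°) = I₀ cos²(46°) = 0.4826 I₀.
I₂ = I₁ cos²(100° − 46°) = 0.4826 I₀ · cos²(54°) = 0.1667 I₀.
Ratio = 0.1667 / 0.08773 = 1.9.

I_new/I_old ≈ 1.90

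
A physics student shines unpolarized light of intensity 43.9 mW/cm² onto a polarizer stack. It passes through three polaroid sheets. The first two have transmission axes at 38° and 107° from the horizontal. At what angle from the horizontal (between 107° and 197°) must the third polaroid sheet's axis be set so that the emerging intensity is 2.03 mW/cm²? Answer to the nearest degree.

θ ≈ 139°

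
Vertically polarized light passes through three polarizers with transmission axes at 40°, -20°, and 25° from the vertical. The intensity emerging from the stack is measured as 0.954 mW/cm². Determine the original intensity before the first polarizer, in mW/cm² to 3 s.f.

I₁ = I₀ cos²(40° − 0°) = I₀ cos²(40°) = 0.5868 I₀.
I₂ = I₁ cos²(-20° − 40°) = 0.5868 I₀ · cos²(60°) = 0.1467 I₀.
I₃ = I₂ cos²(25° + 20°) = 0.1467 I₀ · cos²(45°) = 0.07335 I₀.
So 0.954 mW/cm² = 0.07335 I₀, giving I₀ = 0.954/0.07335 = 13.01 mW/cm².

I₀ ≈ 13.0 mW/cm²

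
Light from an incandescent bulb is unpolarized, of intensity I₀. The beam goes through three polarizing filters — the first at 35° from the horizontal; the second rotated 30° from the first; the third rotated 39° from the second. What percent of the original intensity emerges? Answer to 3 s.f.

≈ 22.6%

Unpolarized light through the first polarizer → I₁ = ½ I₀, now polarized at 35°.
I₂ = I₁ cos²(30°) = 0.5 · 0.75 I₀ = 0.375 I₀.
I₃ = I₂ cos²(39°) = 0.375 · 0.604 I₀ = 0.2265 I₀.
That is 22.65% of the incident intensity.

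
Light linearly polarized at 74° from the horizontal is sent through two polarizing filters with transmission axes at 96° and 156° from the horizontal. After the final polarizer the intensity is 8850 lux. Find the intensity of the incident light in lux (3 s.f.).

By Malus's law, I₁ = I₀ cos²(96° − 74°) = I₀ cos²(22°) = 0.8597 I₀.
I₂ = I₁ cos²(156° − 96°) = 0.8597 I₀ · cos²(60°) = 0.2149 I₀.
So 8850 lux = 0.2149 I₀, giving I₀ = 8850/0.2149 = 4.118e+04 lux.

I₀ ≈ 4.12e4 lux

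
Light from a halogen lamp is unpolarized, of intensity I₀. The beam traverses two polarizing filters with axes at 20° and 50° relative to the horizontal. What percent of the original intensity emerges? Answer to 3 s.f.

≈ 37.5%

Unpolarized light through the first polarizer → I₁ = ½ I₀, now polarized at 20°.
I₂ = I₁ cos²(50° − 20°) = 0.5 I₀ · cos²(30°) = 0.375 I₀.
That is 37.5% of the incident intensity.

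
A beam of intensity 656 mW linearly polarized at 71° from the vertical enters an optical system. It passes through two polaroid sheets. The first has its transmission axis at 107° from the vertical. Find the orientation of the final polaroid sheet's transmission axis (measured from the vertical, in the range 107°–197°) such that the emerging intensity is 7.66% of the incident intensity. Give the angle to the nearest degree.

I₁ = I₀ cos²(107° − 71°) = I₀ cos²(36°) = 0.6545 I₀.
Need I₂/I₀ = 0.0766, so cos²(θ − 107°) = 0.0766 / 0.6545 = 0.117.
θ − 107° = arccos(√0.117) = 70.0°, giving θ ≈ 107 + 70.0 = 177.0°.

θ ≈ 177°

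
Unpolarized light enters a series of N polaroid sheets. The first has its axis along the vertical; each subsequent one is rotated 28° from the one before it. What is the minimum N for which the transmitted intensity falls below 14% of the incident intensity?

First polarizer halves the unpolarized light: factor 1/2.
Each further stage multiplies by cos²(28°) = 0.7796.
After N polarizers: T = 0.5·0.7796^(N−1). Require T < 0.14 ⇒ N−1 > ln(0.14/0.5)/ln(0.7796) = 5.11, so N−1 ≥ 6 and N = 7.
Check: N=7 gives T = 0.1123 < 0.14; N=6 gives T = 0.144.

N = 7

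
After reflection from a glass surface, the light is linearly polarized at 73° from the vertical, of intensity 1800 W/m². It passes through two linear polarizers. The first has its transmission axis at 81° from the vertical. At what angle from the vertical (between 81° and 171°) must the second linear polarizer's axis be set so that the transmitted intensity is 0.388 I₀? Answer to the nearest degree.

By Malus's law, I₁ = I₀ cos²(81° − 73°) = I₀ cos²(8°) = 0.9806 I₀.
Need I₂/I₀ = 0.388, so cos²(θ − 81°) = 0.388 / 0.9806 = 0.3957.
θ − 81° = arccos(√0.3957) = 51.0°, giving θ ≈ 81 + 51.0 = 132.0°.

θ ≈ 132°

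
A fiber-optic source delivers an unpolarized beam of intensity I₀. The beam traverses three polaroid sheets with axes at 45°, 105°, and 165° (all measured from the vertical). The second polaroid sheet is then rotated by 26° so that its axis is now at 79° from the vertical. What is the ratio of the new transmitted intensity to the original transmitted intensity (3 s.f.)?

Before rotation:
Unpolarized light through the first polarizer → I₁ = ½ I₀, now polarized at 45°.
I₂ = I₁ cos²(105° − 45°) = 0.5 I₀ · cos²(60°) = 0.125 I₀.
I₃ = I₂ cos²(165° − 105°) = 0.125 I₀ · cos²(60°) = 0.03125 I₀.
After rotation:
Unpolarized light through the first polarizer → I₁ = ½ I₀, now polarized at 45°.
I₂ = I₁ cos²(79° − 45°) = 0.5 I₀ · cos²(34°) = 0.3437 I₀.
I₃ = I₂ cos²(165° − 79°) = 0.3437 I₀ · cos²(86°) = 0.001672 I₀.
Ratio = 0.001672 / 0.03125 = 0.05351.

I_new/I_old ≈ 0.0535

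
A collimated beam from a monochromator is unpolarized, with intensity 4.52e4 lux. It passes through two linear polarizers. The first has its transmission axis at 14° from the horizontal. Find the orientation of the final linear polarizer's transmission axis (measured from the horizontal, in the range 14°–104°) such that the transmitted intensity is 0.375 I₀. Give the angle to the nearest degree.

θ ≈ 44°

Unpolarized light through the first polarizer → I₁ = ½ I₀, now polarized at 14°.
Need I₂/I₀ = 0.375, so cos²(θ − 14°) = 0.375 / 0.5 = 0.75.
θ − 14° = arccos(√0.75) = 30.0°, giving θ ≈ 14 + 30.0 = 44.0°.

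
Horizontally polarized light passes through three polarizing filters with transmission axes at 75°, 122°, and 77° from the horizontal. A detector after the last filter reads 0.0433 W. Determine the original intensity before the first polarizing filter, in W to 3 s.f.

I₀ ≈ 2.78 W

By Malus's law, I₁ = I₀ cos²(75° − 0°) = I₀ cos²(75°) = 0.06699 I₀.
I₂ = I₁ cos²(122° − 75°) = 0.06699 I₀ · cos²(47°) = 0.03116 I₀.
I₃ = I₂ cos²(77° − 122°) = 0.03116 I₀ · cos²(45°) = 0.01558 I₀.
So 0.0433 W = 0.01558 I₀, giving I₀ = 0.0433/0.01558 = 2.779 W.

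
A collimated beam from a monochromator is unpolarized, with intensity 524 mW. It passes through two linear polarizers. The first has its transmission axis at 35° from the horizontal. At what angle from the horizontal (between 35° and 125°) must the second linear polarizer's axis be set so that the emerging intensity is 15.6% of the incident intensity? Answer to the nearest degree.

Unpolarized light through the first polarizer → I₁ = ½ I₀, now polarized at 35°.
Need I₂/I₀ = 0.156, so cos²(θ − 35°) = 0.156 / 0.5 = 0.312.
θ − 35° = arccos(√0.312) = 56.0°, giving θ ≈ 35 + 56.0 = 91.0°.

θ ≈ 91°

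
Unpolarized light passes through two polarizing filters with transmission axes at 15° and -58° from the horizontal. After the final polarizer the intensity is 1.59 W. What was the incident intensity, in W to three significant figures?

I₀ ≈ 37.2 W

Unpolarized light through the first polarizer → I₁ = ½ I₀, now polarized at 15°.
I₂ = I₁ cos²(-58° − 15°) = 0.5 I₀ · cos²(73°) = 0.04274 I₀.
So 1.59 W = 0.04274 I₀, giving I₀ = 1.59/0.04274 = 37.2 W.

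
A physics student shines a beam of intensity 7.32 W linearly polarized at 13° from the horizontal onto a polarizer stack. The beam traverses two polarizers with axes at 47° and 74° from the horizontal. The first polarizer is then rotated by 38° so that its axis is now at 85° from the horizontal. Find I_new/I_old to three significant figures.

Before rotation:
By Malus's law, I₁ = I₀ cos²(47° − 13°) = I₀ cos²(34°) = 0.6873 I₀.
I₂ = I₁ cos²(74° − 47°) = 0.6873 I₀ · cos²(27°) = 0.5456 I₀.
After rotation:
I₁ = I₀ cos²(85° − 13°) = I₀ cos²(72°) = 0.09549 I₀.
I₂ = I₁ cos²(74° − 85°) = 0.09549 I₀ · cos²(11°) = 0.09201 I₀.
Ratio = 0.09201 / 0.5456 = 0.1686.

I_new/I_old ≈ 0.169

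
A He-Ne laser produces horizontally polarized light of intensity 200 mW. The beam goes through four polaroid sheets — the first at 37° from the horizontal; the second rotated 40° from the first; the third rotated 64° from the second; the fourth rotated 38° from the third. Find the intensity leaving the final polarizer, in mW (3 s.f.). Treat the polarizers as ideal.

I₁ = 200 mW · cos²(37°) = 127.6 mW.
I₂ = I₁ · cos²(40°) = 127.6 · 0.5868 = 74.86 mW.
I₃ = I₂ · cos²(64°) = 74.86 · 0.1922 = 14.39 mW.
I₄ = I₃ · cos²(38°) = 14.39 · 0.621 = 8.933 mW.

I ≈ 8.93 mW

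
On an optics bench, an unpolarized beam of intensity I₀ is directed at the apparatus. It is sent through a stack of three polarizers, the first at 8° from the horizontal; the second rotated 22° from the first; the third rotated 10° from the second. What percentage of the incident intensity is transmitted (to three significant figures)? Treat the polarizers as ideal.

≈ 41.7%

Unpolarized light through the first polarizer → I₁ = ½ I₀, now polarized at 8°.
I₂ = I₁ cos²(22°) = 0.5 · 0.8597 I₀ = 0.4298 I₀.
I₃ = I₂ cos²(10°) = 0.4298 · 0.9698 I₀ = 0.4169 I₀.
That is 41.69% of the incident intensity.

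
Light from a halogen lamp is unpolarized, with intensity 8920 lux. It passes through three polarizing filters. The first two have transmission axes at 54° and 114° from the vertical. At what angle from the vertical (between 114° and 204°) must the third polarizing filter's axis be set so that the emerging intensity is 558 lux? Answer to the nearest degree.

Unpolarized light through the first polarizer → I₁ = ½ I₀, now polarized at 54°.
I₂ = I₁ cos²(114° − 54°) = 0.5 I₀ · cos²(60°) = 0.125 I₀.
Target fraction: 558 / 8920 lux = 0.06256 of I₀.
Need I₃/I₀ = 0.06256, so cos²(θ − 114°) = 0.06256 / 0.125 = 0.5004.
θ − 114° = arccos(√0.5004) = 45.0°, giving θ ≈ 114 + 45.0 = 159.0°.

θ ≈ 159°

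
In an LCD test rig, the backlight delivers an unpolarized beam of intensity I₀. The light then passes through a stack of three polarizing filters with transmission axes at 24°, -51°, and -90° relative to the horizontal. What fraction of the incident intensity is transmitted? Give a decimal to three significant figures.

Unpolarized light through the first polarizer → I₁ = ½ I₀, now polarized at 24°.
I₂ = I₁ cos²(-51° − 24°) = 0.5 I₀ · cos²(75°) = 0.03349 I₀.
I₃ = I₂ cos²(-90° + 51°) = 0.03349 I₀ · cos²(39°) = 0.02023 I₀.
Transmitted fraction = 0.02023.

≈ 0.0202 I₀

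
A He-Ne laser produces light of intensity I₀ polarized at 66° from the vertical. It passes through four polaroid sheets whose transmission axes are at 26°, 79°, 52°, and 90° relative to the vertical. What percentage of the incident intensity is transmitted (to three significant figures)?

By Malus's law, I₁ = I₀ cos²(26° − 66°) = I₀ cos²(40°) = 0.5868 I₀.
I₂ = I₁ cos²(79° − 26°) = 0.5868 I₀ · cos²(53°) = 0.2125 I₀.
I₃ = I₂ cos²(52° − 79°) = 0.2125 I₀ · cos²(27°) = 0.1687 I₀.
I₄ = I₃ cos²(90° − 52°) = 0.1687 I₀ · cos²(38°) = 0.1048 I₀.
That is 10.48% of the incident intensity.

≈ 10.5%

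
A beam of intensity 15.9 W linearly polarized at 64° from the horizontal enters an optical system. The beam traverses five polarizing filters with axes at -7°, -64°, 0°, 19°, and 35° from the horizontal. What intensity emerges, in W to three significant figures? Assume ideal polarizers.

I ≈ 0.0794 W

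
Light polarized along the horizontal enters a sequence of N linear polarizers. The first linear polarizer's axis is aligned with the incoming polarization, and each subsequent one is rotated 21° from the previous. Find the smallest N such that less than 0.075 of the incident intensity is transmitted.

N = 20

First polarizer is aligned with the polarization: full transmission.
Each further stage multiplies by cos²(21°) = 0.8716.
After N polarizers: T = 0.8716^(N−1). Require T < 0.075 ⇒ N−1 > ln(0.075)/ln(0.8716) = 18.84, so N−1 ≥ 19 and N = 20.
Check: N=20 gives T = 0.07341 < 0.075; N=19 gives T = 0.08423.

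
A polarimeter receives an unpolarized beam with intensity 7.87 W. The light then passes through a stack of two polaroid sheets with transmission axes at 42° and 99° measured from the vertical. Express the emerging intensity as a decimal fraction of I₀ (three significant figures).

I/I₀ ≈ 0.148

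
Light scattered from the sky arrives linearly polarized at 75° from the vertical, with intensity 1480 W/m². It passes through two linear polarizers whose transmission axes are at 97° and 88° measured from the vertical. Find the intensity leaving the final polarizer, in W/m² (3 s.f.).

By Malus's law, I₁ = 1480 W/m² · cos²(22°) = 1272 W/m².
I₂ = I₁ · cos²(9°) = 1272 · 0.9755 = 1241 W/m².

I ≈ 1240 W/m²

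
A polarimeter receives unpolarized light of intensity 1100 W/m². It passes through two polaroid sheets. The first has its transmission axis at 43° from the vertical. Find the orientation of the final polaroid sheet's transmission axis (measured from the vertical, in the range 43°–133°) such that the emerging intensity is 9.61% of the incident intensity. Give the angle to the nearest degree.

Unpolarized light through the first polarizer → I₁ = ½ I₀, now polarized at 43°.
Need I₂/I₀ = 0.0961, so cos²(θ − 43°) = 0.0961 / 0.5 = 0.1922.
θ − 43° = arccos(√0.1922) = 64.0°, giving θ ≈ 43 + 64.0 = 107.0°.

θ ≈ 107°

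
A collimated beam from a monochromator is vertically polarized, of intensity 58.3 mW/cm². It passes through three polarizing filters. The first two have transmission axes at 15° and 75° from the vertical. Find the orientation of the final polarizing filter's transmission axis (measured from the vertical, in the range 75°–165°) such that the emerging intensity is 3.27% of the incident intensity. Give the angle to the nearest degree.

I₁ = I₀ cos²(15° − 0°) = I₀ cos²(15°) = 0.933 I₀.
I₂ = I₁ cos²(75° − 15°) = 0.933 I₀ · cos²(60°) = 0.2333 I₀.
Need I₃/I₀ = 0.0327, so cos²(θ − 75°) = 0.0327 / 0.2333 = 0.1402.
θ − 75° = arccos(√0.1402) = 68.0°, giving θ ≈ 75 + 68.0 = 143.0°.

θ ≈ 143°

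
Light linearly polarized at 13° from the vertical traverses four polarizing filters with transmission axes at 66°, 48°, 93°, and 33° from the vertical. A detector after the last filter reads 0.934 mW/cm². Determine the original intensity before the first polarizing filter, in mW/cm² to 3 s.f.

I₁ = I₀ cos²(66° − 13°) = I₀ cos²(53°) = 0.3622 I₀.
I₂ = I₁ cos²(48° − 66°) = 0.3622 I₀ · cos²(18°) = 0.3276 I₀.
I₃ = I₂ cos²(93° − 48°) = 0.3276 I₀ · cos²(45°) = 0.1638 I₀.
I₄ = I₃ cos²(33° − 93°) = 0.1638 I₀ · cos²(60°) = 0.04095 I₀.
So 0.934 mW/cm² = 0.04095 I₀, giving I₀ = 0.934/0.04095 = 22.81 mW/cm².

I₀ ≈ 22.8 mW/cm²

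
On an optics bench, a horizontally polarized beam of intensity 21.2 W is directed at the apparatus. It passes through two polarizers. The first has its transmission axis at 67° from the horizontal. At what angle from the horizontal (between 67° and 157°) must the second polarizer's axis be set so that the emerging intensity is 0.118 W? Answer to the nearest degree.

By Malus's law, I₁ = I₀ cos²(67° − 0°) = I₀ cos²(67°) = 0.1527 I₀.
Target fraction: 0.118 / 21.2 W = 0.005566 of I₀.
Need I₂/I₀ = 0.005566, so cos²(θ − 67°) = 0.005566 / 0.1527 = 0.03646.
θ − 67° = arccos(√0.03646) = 79.0°, giving θ ≈ 67 + 79.0 = 146.0°.

θ ≈ 146°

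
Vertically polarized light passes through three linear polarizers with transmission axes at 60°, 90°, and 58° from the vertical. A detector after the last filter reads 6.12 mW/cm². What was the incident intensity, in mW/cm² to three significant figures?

I₀ ≈ 45.4 mW/cm²

By Malus's law, I₁ = I₀ cos²(60° − 0°) = I₀ cos²(60°) = 0.25 I₀.
I₂ = I₁ cos²(90° − 60°) = 0.25 I₀ · cos²(30°) = 0.1875 I₀.
I₃ = I₂ cos²(58° − 90°) = 0.1875 I₀ · cos²(32°) = 0.1348 I₀.
So 6.12 mW/cm² = 0.1348 I₀, giving I₀ = 6.12/0.1348 = 45.38 mW/cm².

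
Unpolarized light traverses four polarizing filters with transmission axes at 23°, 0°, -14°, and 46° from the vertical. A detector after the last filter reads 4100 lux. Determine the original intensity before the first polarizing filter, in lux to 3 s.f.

Unpolarized light through the first polarizer → I₁ = ½ I₀, now polarized at 23°.
I₂ = I₁ cos²(0° − 23°) = 0.5 I₀ · cos²(23°) = 0.4237 I₀.
I₃ = I₂ cos²(-14° − 0°) = 0.4237 I₀ · cos²(14°) = 0.3989 I₀.
I₄ = I₃ cos²(46° + 14°) = 0.3989 I₀ · cos²(60°) = 0.09972 I₀.
So 4100 lux = 0.09972 I₀, giving I₀ = 4100/0.09972 = 4.112e+04 lux.

I₀ ≈ 4.11e4 lux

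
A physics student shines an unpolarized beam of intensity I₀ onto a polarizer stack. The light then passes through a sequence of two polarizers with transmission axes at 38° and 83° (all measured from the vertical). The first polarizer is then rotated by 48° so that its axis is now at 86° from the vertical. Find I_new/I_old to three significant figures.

I_new/I_old ≈ 1.99

Before rotation:
Unpolarized light through the first polarizer → I₁ = ½ I₀, now polarized at 38°.
I₂ = I₁ cos²(83° − 38°) = 0.5 I₀ · cos²(45°) = 0.25 I₀.
After rotation:
Unpolarized light through the first polarizer → I₁ = ½ I₀, now polarized at 86°.
I₂ = I₁ cos²(83° − 86°) = 0.5 I₀ · cos²(3°) = 0.4986 I₀.
Ratio = 0.4986 / 0.25 = 1.995.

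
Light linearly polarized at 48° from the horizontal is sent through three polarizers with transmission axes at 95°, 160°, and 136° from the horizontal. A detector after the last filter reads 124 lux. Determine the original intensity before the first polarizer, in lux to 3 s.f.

I₀ ≈ 1790 lux

I₁ = I₀ cos²(95° − 48°) = I₀ cos²(47°) = 0.4651 I₀.
I₂ = I₁ cos²(160° − 95°) = 0.4651 I₀ · cos²(65°) = 0.08307 I₀.
I₃ = I₂ cos²(136° − 160°) = 0.08307 I₀ · cos²(24°) = 0.06933 I₀.
So 124 lux = 0.06933 I₀, giving I₀ = 124/0.06933 = 1789 lux.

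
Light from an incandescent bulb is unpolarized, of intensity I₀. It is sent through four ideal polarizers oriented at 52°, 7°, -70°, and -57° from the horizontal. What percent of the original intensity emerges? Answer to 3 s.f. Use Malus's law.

≈ 1.20%

Unpolarized light through the first polarizer → I₁ = ½ I₀, now polarized at 52°.
I₂ = I₁ cos²(7° − 52°) = 0.5 I₀ · cos²(45°) = 0.25 I₀.
I₃ = I₂ cos²(-70° − 7°) = 0.25 I₀ · cos²(77°) = 0.01265 I₀.
I₄ = I₃ cos²(-57° + 70°) = 0.01265 I₀ · cos²(13°) = 0.01201 I₀.
That is 1.201% of the incident intensity.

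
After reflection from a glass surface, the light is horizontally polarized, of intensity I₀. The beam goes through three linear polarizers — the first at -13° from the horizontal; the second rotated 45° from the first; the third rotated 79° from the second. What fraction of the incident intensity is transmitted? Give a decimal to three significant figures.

≈ 0.0173 I₀

I₁ = I₀ cos²(-13° − 0°) = I₀ cos²(13°) = 0.9494 I₀.
I₂ = I₁ cos²(45°) = 0.9494 · 0.5 I₀ = 0.4747 I₀.
I₃ = I₂ cos²(79°) = 0.4747 · 0.03641 I₀ = 0.01728 I₀.
Transmitted fraction = 0.01728.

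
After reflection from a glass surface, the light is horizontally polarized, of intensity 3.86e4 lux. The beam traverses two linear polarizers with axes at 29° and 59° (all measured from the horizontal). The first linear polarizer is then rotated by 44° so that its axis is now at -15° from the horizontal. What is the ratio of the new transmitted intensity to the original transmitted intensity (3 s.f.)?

I_new/I_old ≈ 0.124

Before rotation:
By Malus's law, I₁ = I₀ cos²(29° − 0°) = I₀ cos²(29°) = 0.765 I₀.
I₂ = I₁ cos²(59° − 29°) = 0.765 I₀ · cos²(30°) = 0.5737 I₀.
After rotation:
I₁ = I₀ cos²(-15° − 0°) = I₀ cos²(15°) = 0.933 I₀.
I₂ = I₁ cos²(59° + 15°) = 0.933 I₀ · cos²(74°) = 0.07089 I₀.
Ratio = 0.07089 / 0.5737 = 0.1236.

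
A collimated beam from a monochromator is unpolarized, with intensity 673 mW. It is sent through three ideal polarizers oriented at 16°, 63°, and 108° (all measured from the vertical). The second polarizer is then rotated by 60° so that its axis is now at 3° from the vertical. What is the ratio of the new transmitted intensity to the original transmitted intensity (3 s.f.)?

Before rotation:
Unpolarized light through the first polarizer → I₁ = ½ I₀, now polarized at 16°.
I₂ = I₁ cos²(63° − 16°) = 0.5 I₀ · cos²(47°) = 0.2326 I₀.
I₃ = I₂ cos²(108° − 63°) = 0.2326 I₀ · cos²(45°) = 0.1163 I₀.
After rotation:
Unpolarized light through the first polarizer → I₁ = ½ I₀, now polarized at 16°.
I₂ = I₁ cos²(3° − 16°) = 0.5 I₀ · cos²(13°) = 0.4747 I₀.
Angle between axes 2 and 3: 75°. I₃ = 0.4747 I₀ · cos²(75°) = 0.0318 I₀.
Ratio = 0.0318 / 0.1163 = 0.2735.

I_new/I_old ≈ 0.273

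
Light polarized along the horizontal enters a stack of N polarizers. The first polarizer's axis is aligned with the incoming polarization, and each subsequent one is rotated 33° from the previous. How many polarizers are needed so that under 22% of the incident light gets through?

First polarizer is aligned with the polarization: full transmission.
Each further stage multiplies by cos²(33°) = 0.7034.
After N polarizers: T = 0.7034^(N−1). Require T < 0.22 ⇒ N−1 > ln(0.22)/ln(0.7034) = 4.30, so N−1 ≥ 5 and N = 6.
Check: N=6 gives T = 0.1722 < 0.22; N=5 gives T = 0.2448.

N = 6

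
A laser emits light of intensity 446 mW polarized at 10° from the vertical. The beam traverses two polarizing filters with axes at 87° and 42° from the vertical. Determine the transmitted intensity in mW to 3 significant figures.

I₁ = 446 mW · cos²(77°) = 22.57 mW.
I₂ = I₁ · cos²(45°) = 22.57 · 0.5 = 11.28 mW.

I ≈ 11.3 mW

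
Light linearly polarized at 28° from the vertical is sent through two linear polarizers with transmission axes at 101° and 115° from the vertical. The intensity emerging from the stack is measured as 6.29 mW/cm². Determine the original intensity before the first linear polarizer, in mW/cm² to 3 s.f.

I₀ ≈ 78.2 mW/cm²

I₁ = I₀ cos²(101° − 28°) = I₀ cos²(73°) = 0.08548 I₀.
I₂ = I₁ cos²(115° − 101°) = 0.08548 I₀ · cos²(14°) = 0.08048 I₀.
So 6.29 mW/cm² = 0.08048 I₀, giving I₀ = 6.29/0.08048 = 78.16 mW/cm².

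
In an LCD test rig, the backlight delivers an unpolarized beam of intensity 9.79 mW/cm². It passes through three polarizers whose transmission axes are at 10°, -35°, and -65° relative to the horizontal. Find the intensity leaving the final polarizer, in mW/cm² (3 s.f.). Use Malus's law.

I ≈ 1.84 mW/cm²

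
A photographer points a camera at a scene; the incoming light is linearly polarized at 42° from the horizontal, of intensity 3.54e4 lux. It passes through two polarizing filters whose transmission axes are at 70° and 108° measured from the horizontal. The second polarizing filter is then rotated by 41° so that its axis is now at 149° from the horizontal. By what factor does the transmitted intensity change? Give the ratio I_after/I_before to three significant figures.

I_new/I_old ≈ 0.0586

Before rotation:
By Malus's law, I₁ = I₀ cos²(70° − 42°) = I₀ cos²(28°) = 0.7796 I₀.
I₂ = I₁ cos²(108° − 70°) = 0.7796 I₀ · cos²(38°) = 0.4841 I₀.
After rotation:
I₁ = I₀ cos²(70° − 42°) = I₀ cos²(28°) = 0.7796 I₀.
I₂ = I₁ cos²(149° − 70°) = 0.7796 I₀ · cos²(79°) = 0.02838 I₀.
Ratio = 0.02838 / 0.4841 = 0.05863.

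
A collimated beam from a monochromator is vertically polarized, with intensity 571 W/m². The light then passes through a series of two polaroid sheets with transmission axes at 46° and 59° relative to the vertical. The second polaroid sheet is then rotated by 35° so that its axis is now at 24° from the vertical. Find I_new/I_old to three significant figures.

I_new/I_old ≈ 0.905

Before rotation:
I₁ = I₀ cos²(46° − 0°) = I₀ cos²(46°) = 0.4826 I₀.
I₂ = I₁ cos²(59° − 46°) = 0.4826 I₀ · cos²(13°) = 0.4581 I₀.
After rotation:
I₁ = I₀ cos²(46° − 0°) = I₀ cos²(46°) = 0.4826 I₀.
I₂ = I₁ cos²(24° − 46°) = 0.4826 I₀ · cos²(22°) = 0.4148 I₀.
Ratio = 0.4148 / 0.4581 = 0.9055.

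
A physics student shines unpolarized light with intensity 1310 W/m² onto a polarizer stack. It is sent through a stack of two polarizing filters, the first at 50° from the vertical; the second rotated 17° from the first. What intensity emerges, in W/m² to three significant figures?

I ≈ 599 W/m²

Unpolarized light through the first polarizer → I₁ = 1310 W/m²/2 = 655 W/m², polarized at 50°.
I₂ = I₁ · cos²(17°) = 655 · 0.9145 = 599 W/m².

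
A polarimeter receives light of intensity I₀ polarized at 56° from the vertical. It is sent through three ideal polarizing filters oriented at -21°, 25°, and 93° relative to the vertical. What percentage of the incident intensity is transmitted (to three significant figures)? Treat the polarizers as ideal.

≈ 0.343%

By Malus's law, I₁ = I₀ cos²(-21° − 56°) = I₀ cos²(77°) = 0.0506 I₀.
I₂ = I₁ cos²(25° + 21°) = 0.0506 I₀ · cos²(46°) = 0.02442 I₀.
I₃ = I₂ cos²(93° − 25°) = 0.02442 I₀ · cos²(68°) = 0.003427 I₀.
That is 0.3427% of the incident intensity.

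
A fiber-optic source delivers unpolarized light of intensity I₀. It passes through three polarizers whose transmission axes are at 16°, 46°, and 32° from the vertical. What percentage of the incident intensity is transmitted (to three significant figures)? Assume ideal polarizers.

Unpolarized light through the first polarizer → I₁ = ½ I₀, now polarized at 16°.
I₂ = I₁ cos²(46° − 16°) = 0.5 I₀ · cos²(30°) = 0.375 I₀.
I₃ = I₂ cos²(32° − 46°) = 0.375 I₀ · cos²(14°) = 0.3531 I₀.
That is 35.31% of the incident intensity.

≈ 35.3%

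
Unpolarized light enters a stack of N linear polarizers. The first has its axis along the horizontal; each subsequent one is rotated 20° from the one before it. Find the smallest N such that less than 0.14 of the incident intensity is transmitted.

N = 12

First polarizer halves the unpolarized light: factor 1/2.
Each further stage multiplies by cos²(20°) = 0.883.
After N polarizers: T = 0.5·0.883^(N−1). Require T < 0.14 ⇒ N−1 > ln(0.14/0.5)/ln(0.883) = 10.23, so N−1 ≥ 11 and N = 12.
Check: N=12 gives T = 0.1273 < 0.14; N=11 gives T = 0.1441.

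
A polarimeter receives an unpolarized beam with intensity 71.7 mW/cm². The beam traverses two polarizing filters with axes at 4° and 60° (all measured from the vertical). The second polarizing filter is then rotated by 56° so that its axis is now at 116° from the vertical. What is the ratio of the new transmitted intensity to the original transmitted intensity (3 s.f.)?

Before rotation:
Unpolarized light through the first polarizer → I₁ = ½ I₀, now polarized at 4°.
I₂ = I₁ cos²(60° − 4°) = 0.5 I₀ · cos²(56°) = 0.1563 I₀.
After rotation:
Unpolarized light through the first polarizer → I₁ = ½ I₀, now polarized at 4°.
Angle between axes 1 and 2: 68°. I₂ = 0.5 I₀ · cos²(68°) = 0.07017 I₀.
Ratio = 0.07017 / 0.1563 = 0.4488.

I_new/I_old ≈ 0.449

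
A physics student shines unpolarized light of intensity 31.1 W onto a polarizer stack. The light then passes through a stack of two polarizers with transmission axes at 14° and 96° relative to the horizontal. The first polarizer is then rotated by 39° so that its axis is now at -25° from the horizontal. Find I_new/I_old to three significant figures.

I_new/I_old ≈ 13.7

Before rotation:
Unpolarized light through the first polarizer → I₁ = ½ I₀, now polarized at 14°.
I₂ = I₁ cos²(96° − 14°) = 0.5 I₀ · cos²(82°) = 0.009685 I₀.
After rotation:
Unpolarized light through the first polarizer → I₁ = ½ I₀, now polarized at -25°.
Angle between axes 1 and 2: 59°. I₂ = 0.5 I₀ · cos²(59°) = 0.1326 I₀.
Ratio = 0.1326 / 0.009685 = 13.7.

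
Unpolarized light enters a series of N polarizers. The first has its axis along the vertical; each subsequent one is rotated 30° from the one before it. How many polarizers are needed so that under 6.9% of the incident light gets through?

N = 8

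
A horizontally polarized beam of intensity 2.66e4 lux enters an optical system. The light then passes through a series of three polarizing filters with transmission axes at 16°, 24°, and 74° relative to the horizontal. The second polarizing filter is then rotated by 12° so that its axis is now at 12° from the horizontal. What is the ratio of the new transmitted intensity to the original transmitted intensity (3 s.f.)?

Before rotation:
I₁ = I₀ cos²(16° − 0°) = I₀ cos²(16°) = 0.924 I₀.
I₂ = I₁ cos²(24° − 16°) = 0.924 I₀ · cos²(8°) = 0.9061 I₀.
I₃ = I₂ cos²(74° − 24°) = 0.9061 I₀ · cos²(50°) = 0.3744 I₀.
After rotation:
I₁ = I₀ cos²(16° − 0°) = I₀ cos²(16°) = 0.924 I₀.
I₂ = I₁ cos²(12° − 16°) = 0.924 I₀ · cos²(4°) = 0.9195 I₀.
I₃ = I₂ cos²(74° − 12°) = 0.9195 I₀ · cos²(62°) = 0.2027 I₀.
Ratio = 0.2027 / 0.3744 = 0.5413.

I_new/I_old ≈ 0.541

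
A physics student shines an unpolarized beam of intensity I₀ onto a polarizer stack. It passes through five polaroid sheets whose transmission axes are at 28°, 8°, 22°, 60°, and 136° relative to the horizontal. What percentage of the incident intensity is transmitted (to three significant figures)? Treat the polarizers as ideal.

≈ 1.51%

Unpolarized light through the first polarizer → I₁ = ½ I₀, now polarized at 28°.
I₂ = I₁ cos²(8° − 28°) = 0.5 I₀ · cos²(20°) = 0.4415 I₀.
I₃ = I₂ cos²(22° − 8°) = 0.4415 I₀ · cos²(14°) = 0.4157 I₀.
I₄ = I₃ cos²(60° − 22°) = 0.4157 I₀ · cos²(38°) = 0.2581 I₀.
I₅ = I₄ cos²(136° − 60°) = 0.2581 I₀ · cos²(76°) = 0.01511 I₀.
That is 1.511% of the incident intensity.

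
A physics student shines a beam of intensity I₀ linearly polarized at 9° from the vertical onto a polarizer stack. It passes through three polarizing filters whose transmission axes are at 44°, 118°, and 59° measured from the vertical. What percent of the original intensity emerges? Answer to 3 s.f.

By Malus's law, I₁ = I₀ cos²(44° − 9°) = I₀ cos²(35°) = 0.671 I₀.
I₂ = I₁ cos²(118° − 44°) = 0.671 I₀ · cos²(74°) = 0.05098 I₀.
I₃ = I₂ cos²(59° − 118°) = 0.05098 I₀ · cos²(59°) = 0.01352 I₀.
That is 1.352% of the incident intensity.

≈ 1.35%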